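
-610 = -610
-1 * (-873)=873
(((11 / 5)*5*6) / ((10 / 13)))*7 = 3003 / 5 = 600.60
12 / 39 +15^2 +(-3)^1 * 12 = 2461 / 13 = 189.31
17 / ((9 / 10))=18.89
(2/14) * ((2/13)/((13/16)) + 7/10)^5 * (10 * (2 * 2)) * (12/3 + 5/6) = 74143254628374849/4825047214715000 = 15.37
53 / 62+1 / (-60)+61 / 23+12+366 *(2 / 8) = 4577047 / 42780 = 106.99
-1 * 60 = -60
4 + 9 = 13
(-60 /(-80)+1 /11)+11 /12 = 58 /33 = 1.76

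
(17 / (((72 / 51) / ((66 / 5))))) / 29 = 3179 / 580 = 5.48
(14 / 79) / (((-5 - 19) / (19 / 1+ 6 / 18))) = -203 / 1422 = -0.14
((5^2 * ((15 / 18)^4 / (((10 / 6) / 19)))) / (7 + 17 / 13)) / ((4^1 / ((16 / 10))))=154375 / 23328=6.62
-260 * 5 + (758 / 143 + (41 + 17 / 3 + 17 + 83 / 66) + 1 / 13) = -1055081 / 858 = -1229.70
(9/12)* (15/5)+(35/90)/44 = 1789/792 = 2.26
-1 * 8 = -8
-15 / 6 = -5 / 2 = -2.50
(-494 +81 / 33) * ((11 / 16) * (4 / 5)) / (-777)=5407 / 15540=0.35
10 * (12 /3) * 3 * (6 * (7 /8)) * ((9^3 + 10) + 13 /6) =466935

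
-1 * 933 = -933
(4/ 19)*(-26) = -104/ 19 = -5.47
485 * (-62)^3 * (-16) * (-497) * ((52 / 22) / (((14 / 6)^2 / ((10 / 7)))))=-570062181853.80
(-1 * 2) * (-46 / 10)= 46 / 5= 9.20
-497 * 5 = -2485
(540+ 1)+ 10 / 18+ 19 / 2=9919 / 18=551.06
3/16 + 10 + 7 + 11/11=291/16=18.19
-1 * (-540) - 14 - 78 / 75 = 524.96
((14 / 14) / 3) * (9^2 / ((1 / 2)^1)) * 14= 756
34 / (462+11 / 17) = 578 / 7865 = 0.07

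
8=8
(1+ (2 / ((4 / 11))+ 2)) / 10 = 17 / 20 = 0.85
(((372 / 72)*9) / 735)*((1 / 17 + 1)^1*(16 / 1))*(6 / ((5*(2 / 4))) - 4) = -35712 / 20825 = -1.71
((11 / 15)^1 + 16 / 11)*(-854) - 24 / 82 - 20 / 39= -164391542 / 87945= -1869.25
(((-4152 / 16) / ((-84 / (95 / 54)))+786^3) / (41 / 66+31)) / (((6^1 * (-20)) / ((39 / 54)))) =-209983643609597 / 2271991680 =-92422.72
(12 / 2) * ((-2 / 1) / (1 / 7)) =-84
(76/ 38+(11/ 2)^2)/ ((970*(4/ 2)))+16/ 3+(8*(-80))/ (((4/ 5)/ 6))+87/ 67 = -7476477991/ 1559760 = -4793.35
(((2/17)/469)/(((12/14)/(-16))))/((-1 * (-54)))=-8/92259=-0.00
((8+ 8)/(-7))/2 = -8/7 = -1.14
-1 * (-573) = 573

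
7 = 7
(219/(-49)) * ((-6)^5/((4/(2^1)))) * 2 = 34753.96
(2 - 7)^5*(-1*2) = 6250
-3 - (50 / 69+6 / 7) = -2213 / 483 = -4.58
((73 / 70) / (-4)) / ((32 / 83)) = -6059 / 8960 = -0.68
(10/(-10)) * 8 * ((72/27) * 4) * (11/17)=-55.22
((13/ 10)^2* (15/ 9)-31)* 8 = -3382/ 15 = -225.47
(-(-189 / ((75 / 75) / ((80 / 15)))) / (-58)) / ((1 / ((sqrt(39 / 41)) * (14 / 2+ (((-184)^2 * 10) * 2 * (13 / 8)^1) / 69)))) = -8040648 * sqrt(1599) / 1189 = -270416.65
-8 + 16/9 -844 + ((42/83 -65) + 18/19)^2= 71353827613/22382361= 3187.95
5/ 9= 0.56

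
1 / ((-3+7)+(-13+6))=-1 / 3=-0.33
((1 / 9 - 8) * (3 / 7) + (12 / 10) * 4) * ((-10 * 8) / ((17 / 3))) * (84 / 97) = -28608 / 1649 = -17.35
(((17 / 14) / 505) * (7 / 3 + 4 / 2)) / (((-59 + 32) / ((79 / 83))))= -17459 / 47531610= -0.00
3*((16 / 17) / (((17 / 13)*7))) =624 / 2023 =0.31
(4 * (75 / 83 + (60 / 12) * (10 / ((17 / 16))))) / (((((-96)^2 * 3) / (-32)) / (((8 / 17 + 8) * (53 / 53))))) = -135350 / 71961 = -1.88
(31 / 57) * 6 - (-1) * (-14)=-204 / 19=-10.74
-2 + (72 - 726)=-656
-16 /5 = -3.20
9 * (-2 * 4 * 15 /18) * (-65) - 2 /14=3899.86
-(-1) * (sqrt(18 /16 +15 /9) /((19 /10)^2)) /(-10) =-5 * sqrt(402) /2166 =-0.05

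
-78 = -78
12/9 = 1.33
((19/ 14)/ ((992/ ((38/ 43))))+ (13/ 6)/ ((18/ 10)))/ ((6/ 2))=0.40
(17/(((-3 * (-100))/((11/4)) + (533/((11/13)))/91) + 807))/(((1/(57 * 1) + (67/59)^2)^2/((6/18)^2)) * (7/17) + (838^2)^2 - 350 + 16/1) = 0.00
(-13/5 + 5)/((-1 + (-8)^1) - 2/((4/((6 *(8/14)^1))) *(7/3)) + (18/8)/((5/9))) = -784/1857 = -0.42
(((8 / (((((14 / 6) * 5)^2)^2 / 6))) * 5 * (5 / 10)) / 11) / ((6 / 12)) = 3888 / 3301375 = 0.00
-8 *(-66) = 528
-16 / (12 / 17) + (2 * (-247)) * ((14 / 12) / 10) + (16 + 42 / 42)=-633 / 10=-63.30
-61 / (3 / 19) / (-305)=19 / 15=1.27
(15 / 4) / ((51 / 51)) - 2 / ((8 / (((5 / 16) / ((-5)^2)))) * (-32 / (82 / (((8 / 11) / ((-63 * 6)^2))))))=16148571 / 10240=1577.01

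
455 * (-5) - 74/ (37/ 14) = -2303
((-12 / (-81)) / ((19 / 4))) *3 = 16 / 171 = 0.09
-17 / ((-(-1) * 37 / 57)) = -969 / 37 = -26.19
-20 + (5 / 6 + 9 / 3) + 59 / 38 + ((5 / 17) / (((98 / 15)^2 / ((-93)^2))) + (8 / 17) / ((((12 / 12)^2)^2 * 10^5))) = 654085819991 / 14541056250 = 44.98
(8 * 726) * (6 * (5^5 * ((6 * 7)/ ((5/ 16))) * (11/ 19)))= 160997760000/ 19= 8473566315.79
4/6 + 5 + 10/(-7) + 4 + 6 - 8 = 131/21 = 6.24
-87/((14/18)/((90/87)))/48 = -135/56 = -2.41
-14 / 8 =-1.75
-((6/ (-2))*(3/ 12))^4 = -81/ 256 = -0.32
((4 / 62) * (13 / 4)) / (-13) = -1 / 62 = -0.02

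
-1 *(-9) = 9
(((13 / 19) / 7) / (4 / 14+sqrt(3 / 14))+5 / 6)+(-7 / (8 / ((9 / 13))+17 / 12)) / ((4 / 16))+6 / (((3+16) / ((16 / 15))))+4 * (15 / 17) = sqrt(42) / 19+10546513 / 4525230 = 2.67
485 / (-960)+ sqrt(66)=-97 / 192+ sqrt(66)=7.62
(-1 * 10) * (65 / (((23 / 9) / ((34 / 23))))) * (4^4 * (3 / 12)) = -12729600 / 529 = -24063.52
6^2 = 36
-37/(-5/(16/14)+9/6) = 296/23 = 12.87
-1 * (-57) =57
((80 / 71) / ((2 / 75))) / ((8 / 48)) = 18000 / 71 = 253.52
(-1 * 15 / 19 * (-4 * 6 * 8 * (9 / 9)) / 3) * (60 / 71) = 57600 / 1349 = 42.70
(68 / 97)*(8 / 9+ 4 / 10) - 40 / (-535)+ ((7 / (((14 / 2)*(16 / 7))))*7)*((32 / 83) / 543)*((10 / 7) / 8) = 13734307663 / 14033134530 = 0.98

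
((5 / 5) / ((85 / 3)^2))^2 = 81 / 52200625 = 0.00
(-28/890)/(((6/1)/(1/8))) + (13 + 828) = 8981873/10680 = 841.00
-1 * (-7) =7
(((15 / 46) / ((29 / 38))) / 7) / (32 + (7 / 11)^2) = 11495 / 6102383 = 0.00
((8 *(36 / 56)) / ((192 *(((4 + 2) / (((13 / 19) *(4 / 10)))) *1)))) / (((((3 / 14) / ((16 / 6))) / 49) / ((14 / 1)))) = 8918 / 855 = 10.43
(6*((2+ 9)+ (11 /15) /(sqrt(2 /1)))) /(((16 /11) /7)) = 847*sqrt(2) /80+ 2541 /8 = 332.60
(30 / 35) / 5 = 6 / 35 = 0.17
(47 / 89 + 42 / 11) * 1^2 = 4255 / 979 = 4.35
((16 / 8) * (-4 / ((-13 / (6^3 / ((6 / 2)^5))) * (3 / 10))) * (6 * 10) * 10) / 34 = 64000 / 1989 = 32.18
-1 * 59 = -59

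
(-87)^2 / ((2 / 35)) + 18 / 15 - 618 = 1318407 / 10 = 131840.70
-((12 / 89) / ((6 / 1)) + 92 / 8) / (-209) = 2051 / 37202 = 0.06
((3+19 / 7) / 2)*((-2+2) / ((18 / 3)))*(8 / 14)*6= 0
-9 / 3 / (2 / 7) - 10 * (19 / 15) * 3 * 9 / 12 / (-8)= -111 / 16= -6.94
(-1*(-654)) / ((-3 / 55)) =-11990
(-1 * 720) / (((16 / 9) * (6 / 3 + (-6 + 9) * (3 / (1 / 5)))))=-8.62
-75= -75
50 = 50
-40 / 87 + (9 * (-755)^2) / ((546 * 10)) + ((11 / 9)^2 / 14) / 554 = 55607769368 / 59211243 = 939.14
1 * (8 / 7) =8 / 7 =1.14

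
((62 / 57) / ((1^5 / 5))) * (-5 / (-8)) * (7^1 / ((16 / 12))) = 5425 / 304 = 17.85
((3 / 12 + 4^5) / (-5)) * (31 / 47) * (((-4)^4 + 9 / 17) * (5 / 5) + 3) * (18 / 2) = -74164617 / 235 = -315594.11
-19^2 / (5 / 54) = -19494 / 5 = -3898.80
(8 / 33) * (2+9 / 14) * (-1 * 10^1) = -6.41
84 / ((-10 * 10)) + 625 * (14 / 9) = 218561 / 225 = 971.38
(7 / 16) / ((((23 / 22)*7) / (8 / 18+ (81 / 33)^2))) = 7045 / 18216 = 0.39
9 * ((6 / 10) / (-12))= -9 / 20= -0.45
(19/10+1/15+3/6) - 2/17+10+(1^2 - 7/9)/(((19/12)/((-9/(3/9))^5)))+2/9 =-29271587557/14535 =-2013869.11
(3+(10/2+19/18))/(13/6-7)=-163/87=-1.87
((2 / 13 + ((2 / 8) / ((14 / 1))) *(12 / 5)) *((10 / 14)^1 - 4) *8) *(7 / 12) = -4117 / 1365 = -3.02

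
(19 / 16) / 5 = 19 / 80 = 0.24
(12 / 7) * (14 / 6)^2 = 28 / 3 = 9.33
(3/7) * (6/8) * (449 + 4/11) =144.44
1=1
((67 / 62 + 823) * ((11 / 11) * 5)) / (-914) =-255465 / 56668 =-4.51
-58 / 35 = -1.66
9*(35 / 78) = 105 / 26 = 4.04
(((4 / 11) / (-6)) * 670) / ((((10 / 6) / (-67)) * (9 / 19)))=3446.10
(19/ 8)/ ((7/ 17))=323/ 56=5.77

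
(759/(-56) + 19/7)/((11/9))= -5463/616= -8.87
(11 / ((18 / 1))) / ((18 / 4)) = 11 / 81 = 0.14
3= 3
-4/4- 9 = -10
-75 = -75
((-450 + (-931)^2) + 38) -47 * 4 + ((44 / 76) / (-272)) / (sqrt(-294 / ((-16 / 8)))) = 866161 -11 * sqrt(3) / 108528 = 866161.00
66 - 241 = -175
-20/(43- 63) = 1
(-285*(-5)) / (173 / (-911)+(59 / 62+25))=80486850 / 1455073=55.31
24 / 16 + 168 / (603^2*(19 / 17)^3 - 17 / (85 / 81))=6236161991 / 4156524234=1.50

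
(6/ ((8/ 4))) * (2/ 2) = 3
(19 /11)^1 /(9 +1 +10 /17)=323 /1980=0.16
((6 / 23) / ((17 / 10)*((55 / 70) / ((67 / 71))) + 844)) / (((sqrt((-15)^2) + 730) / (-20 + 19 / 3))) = -153832 / 27176099719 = -0.00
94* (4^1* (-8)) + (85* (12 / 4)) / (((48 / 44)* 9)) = -2982.03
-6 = -6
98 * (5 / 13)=37.69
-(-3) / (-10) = -3 / 10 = -0.30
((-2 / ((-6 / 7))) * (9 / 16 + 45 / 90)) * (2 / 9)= 119 / 216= 0.55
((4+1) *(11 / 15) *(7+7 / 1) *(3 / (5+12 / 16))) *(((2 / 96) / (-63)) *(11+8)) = -209 / 1242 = -0.17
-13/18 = -0.72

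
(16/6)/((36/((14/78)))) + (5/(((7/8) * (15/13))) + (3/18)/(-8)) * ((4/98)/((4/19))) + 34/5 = 448983737/57788640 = 7.77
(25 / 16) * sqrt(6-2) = 25 / 8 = 3.12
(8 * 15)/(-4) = -30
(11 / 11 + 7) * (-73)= -584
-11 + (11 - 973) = -973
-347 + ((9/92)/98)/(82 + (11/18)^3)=-187539087734/540458485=-347.00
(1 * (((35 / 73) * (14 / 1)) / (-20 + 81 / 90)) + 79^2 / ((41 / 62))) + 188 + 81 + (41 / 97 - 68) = 534477498076 / 55451311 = 9638.68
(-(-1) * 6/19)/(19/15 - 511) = -45/72637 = -0.00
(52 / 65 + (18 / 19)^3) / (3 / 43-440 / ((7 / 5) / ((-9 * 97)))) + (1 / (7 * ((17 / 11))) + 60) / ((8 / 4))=20253643563199693 / 674082814024410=30.05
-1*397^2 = -157609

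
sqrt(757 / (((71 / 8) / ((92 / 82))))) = 4 * sqrt(50683421) / 2911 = 9.78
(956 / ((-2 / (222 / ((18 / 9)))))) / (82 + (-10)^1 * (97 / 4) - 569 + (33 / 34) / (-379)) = 341852694 / 4700185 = 72.73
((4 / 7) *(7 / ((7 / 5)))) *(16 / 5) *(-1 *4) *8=-292.57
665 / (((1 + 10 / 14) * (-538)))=-4655 / 6456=-0.72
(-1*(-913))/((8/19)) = 17347/8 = 2168.38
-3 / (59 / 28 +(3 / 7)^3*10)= -4116 / 3971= -1.04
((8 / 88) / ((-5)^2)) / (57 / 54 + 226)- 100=-112392482 / 1123925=-100.00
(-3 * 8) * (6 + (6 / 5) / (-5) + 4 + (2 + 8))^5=-706067117573376 / 9765625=-72301272.84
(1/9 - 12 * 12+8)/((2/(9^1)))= -611.50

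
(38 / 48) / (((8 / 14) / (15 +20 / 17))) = 36575 / 1632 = 22.41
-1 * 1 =-1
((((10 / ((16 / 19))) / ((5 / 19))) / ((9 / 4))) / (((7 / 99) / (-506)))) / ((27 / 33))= -11051293 / 63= -175417.35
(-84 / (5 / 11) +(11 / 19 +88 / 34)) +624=714423 / 1615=442.37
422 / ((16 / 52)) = 2743 / 2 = 1371.50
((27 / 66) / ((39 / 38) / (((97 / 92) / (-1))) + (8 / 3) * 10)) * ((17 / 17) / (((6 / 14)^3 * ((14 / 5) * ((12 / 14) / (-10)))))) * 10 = -8.43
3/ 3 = 1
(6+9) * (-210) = -3150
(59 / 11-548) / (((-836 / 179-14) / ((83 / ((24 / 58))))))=2571761557 / 441144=5829.76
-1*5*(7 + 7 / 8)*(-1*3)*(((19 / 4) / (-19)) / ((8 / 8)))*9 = -8505 / 32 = -265.78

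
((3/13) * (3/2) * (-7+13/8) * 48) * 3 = -3483/13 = -267.92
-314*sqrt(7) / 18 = -157*sqrt(7) / 9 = -46.15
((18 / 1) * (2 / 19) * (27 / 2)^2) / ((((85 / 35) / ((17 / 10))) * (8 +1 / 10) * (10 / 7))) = 3969 / 190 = 20.89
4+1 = 5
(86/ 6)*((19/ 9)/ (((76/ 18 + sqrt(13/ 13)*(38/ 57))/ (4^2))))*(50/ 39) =163400/ 1287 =126.96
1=1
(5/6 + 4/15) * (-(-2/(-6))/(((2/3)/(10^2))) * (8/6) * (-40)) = 8800/3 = 2933.33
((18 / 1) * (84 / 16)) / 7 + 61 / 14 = 125 / 7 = 17.86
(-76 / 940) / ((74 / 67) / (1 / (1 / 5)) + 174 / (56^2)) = -1996064 / 6823319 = -0.29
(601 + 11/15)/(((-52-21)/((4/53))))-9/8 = -811147/464280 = -1.75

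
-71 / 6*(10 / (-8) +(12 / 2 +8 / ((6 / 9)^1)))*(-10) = 23785 / 12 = 1982.08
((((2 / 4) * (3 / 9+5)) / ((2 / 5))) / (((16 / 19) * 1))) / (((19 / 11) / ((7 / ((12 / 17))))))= 6545 / 144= 45.45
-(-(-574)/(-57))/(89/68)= 7.69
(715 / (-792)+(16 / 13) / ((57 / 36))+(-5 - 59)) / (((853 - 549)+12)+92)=-1140407 / 7255872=-0.16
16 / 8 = 2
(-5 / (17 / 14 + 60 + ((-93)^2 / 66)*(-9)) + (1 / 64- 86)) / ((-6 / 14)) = 1105508047 / 5510464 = 200.62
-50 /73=-0.68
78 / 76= 39 / 38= 1.03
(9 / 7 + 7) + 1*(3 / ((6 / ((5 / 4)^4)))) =34071 / 3584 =9.51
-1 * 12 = -12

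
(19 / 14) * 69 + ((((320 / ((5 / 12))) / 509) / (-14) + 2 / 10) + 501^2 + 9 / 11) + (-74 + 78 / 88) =196766449527 / 783860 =251022.44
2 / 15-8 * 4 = -478 / 15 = -31.87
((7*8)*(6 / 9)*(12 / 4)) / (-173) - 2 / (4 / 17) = -3165 / 346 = -9.15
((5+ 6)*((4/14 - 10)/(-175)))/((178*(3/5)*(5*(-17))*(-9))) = 22/2943675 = 0.00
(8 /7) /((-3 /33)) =-88 /7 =-12.57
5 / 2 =2.50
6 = 6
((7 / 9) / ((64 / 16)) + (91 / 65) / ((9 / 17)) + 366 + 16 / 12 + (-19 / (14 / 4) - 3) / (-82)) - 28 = 17681927 / 51660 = 342.28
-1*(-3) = 3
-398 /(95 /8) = -3184 /95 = -33.52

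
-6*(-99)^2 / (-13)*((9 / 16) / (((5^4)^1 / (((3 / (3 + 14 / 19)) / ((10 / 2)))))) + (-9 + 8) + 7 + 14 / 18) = 30660.19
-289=-289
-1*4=-4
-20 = -20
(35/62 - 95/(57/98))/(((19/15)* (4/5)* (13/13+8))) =-756875/42408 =-17.85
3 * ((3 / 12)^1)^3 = 0.05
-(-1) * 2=2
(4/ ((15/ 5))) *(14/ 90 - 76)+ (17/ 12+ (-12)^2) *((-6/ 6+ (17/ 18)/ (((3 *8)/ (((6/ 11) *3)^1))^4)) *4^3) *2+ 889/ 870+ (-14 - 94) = -3452204443403/ 183422448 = -18821.06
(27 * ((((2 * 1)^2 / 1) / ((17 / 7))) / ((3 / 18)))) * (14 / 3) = 21168 / 17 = 1245.18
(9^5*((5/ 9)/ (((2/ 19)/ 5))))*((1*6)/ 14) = 9349425/ 14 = 667816.07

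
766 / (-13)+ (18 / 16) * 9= -5075 / 104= -48.80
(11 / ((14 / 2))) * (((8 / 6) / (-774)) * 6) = -0.02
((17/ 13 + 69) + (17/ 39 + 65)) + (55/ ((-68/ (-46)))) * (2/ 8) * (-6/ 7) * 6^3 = -7362284/ 4641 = -1586.36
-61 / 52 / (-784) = 61 / 40768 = 0.00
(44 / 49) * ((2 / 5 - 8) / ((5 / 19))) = -31768 / 1225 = -25.93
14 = 14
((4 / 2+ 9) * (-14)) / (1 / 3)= -462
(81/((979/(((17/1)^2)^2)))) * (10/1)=67652010/979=69103.18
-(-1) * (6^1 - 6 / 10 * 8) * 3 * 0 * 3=0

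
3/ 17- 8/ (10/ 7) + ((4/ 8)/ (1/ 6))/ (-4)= -2099/ 340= -6.17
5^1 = 5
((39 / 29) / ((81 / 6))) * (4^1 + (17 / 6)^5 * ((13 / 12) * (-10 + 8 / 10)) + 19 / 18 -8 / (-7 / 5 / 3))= -38161650553 / 213101280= -179.08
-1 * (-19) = 19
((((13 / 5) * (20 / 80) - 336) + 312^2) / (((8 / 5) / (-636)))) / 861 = -102829169 / 2296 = -44786.22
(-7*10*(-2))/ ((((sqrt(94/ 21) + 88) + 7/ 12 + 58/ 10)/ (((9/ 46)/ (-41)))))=-1498429800/ 211584854569 + 756000*sqrt(1974)/ 211584854569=-0.01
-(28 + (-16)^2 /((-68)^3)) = -137560 /4913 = -28.00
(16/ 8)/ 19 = 2/ 19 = 0.11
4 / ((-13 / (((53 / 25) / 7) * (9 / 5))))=-1908 / 11375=-0.17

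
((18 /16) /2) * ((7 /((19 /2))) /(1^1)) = 63 /152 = 0.41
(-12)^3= -1728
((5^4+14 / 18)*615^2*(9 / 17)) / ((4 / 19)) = 595192658.82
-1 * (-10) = 10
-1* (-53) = 53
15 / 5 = 3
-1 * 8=-8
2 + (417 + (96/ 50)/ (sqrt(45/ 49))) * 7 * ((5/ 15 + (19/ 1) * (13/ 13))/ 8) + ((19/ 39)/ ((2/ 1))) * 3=5684 * sqrt(5)/ 375 + 366963/ 52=7090.87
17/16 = 1.06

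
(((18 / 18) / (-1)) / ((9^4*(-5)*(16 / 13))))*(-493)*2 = -6409 / 262440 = -0.02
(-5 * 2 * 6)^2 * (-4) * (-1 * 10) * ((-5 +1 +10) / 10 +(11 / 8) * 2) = 482400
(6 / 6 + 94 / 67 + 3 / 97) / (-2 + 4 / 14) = -55363 / 38994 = -1.42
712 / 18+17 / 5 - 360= -14267 / 45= -317.04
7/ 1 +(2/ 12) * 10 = 8.67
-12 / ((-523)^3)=12 / 143055667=0.00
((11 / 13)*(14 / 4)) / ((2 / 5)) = 385 / 52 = 7.40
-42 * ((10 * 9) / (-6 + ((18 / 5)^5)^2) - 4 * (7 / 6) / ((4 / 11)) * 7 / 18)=2245081219784767 / 10711225898622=209.60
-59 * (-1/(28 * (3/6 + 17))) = 0.12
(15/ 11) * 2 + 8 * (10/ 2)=470/ 11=42.73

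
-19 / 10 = -1.90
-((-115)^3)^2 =-2313060765625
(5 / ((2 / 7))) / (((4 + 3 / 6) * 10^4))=7 / 18000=0.00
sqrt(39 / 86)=0.67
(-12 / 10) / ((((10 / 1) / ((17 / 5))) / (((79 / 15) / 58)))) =-1343 / 36250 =-0.04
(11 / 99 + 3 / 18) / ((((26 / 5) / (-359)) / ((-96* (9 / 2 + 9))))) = 323100 / 13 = 24853.85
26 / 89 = 0.29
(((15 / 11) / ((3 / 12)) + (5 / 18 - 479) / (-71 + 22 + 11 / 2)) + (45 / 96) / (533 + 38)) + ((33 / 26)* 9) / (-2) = 21991222999 / 2045897568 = 10.75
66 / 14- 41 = -254 / 7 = -36.29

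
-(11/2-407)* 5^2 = 20075/2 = 10037.50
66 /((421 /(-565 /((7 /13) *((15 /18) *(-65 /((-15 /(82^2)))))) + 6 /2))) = 2296305 /4953907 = 0.46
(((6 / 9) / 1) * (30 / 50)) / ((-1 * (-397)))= 2 / 1985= 0.00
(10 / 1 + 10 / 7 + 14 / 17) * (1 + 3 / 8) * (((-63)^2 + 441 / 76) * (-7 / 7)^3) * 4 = -346059945 / 1292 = -267848.25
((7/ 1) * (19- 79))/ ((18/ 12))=-280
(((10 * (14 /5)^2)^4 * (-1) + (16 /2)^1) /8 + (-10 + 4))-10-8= -2951592487 /625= -4722547.98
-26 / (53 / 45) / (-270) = 13 / 159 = 0.08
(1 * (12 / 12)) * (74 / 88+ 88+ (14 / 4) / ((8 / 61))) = 20333 / 176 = 115.53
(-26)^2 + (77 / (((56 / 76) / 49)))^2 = 104880785 / 4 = 26220196.25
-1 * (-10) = 10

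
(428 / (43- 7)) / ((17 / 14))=1498 / 153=9.79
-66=-66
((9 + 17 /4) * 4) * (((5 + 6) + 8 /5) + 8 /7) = 25493 /35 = 728.37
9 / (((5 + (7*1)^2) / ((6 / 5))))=1 / 5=0.20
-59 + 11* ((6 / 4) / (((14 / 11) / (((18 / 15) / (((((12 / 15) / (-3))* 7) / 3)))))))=-32929 / 392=-84.00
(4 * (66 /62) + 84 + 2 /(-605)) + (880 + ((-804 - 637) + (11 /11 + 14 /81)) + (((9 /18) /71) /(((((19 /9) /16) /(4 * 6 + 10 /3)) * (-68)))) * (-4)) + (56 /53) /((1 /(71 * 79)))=10072421694545252 /1846455425595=5455.00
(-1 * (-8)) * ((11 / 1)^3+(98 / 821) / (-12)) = 10647.92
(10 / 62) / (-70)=-1 / 434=-0.00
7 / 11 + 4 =51 / 11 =4.64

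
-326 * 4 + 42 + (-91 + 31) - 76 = -1398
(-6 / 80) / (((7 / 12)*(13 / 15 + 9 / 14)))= -27 / 317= -0.09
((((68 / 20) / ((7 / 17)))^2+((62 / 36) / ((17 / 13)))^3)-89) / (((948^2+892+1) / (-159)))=34480689935617 / 10525121353265400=0.00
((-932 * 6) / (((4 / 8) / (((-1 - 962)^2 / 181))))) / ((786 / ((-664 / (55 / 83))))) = 95267474851392 / 1304105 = 73051997.23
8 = 8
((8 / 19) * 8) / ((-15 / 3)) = -64 / 95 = -0.67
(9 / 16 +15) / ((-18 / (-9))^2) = 249 / 64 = 3.89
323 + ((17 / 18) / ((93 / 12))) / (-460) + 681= 64426663 / 64170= 1004.00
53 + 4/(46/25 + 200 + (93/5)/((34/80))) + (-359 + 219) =-4539767/52191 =-86.98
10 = 10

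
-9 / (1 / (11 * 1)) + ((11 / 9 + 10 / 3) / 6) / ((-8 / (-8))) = -5305 / 54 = -98.24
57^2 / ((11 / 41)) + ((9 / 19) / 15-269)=12373783 / 1045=11840.94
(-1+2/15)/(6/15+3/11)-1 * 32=-3695/111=-33.29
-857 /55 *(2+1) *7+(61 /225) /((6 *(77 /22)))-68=-395.21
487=487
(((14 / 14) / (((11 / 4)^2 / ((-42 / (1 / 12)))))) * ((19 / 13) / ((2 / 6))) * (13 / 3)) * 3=-459648 / 121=-3798.74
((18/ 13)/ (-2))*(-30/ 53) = 270/ 689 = 0.39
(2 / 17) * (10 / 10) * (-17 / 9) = -0.22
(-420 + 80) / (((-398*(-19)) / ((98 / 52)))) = -4165 / 49153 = -0.08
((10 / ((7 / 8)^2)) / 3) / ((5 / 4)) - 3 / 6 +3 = 1759 / 294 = 5.98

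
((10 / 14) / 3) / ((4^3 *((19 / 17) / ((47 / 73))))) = 3995 / 1864128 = 0.00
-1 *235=-235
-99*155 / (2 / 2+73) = -15345 / 74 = -207.36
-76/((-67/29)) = 2204/67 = 32.90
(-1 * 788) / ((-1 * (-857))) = -788 / 857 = -0.92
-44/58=-22/29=-0.76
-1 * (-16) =16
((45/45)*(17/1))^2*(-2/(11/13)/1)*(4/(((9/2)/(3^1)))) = -60112/33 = -1821.58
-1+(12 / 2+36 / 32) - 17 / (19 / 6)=115 / 152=0.76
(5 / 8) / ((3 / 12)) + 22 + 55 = 159 / 2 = 79.50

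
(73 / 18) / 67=73 / 1206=0.06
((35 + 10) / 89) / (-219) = -15 / 6497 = -0.00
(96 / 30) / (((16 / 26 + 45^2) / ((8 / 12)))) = 416 / 394995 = 0.00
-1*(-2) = 2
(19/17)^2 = 361/289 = 1.25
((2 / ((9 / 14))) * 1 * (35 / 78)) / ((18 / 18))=490 / 351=1.40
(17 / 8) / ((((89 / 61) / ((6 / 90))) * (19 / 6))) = 1037 / 33820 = 0.03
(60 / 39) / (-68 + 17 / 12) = -240 / 10387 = -0.02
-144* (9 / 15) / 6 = -72 / 5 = -14.40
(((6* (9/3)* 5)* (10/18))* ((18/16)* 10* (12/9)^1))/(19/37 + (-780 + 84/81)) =-749250/777671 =-0.96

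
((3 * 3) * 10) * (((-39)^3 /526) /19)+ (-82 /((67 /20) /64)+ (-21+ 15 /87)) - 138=-21938709439 /9709171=-2259.59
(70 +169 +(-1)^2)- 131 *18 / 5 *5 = -2118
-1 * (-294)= 294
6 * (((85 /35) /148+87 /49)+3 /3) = 60741 /3626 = 16.75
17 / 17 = 1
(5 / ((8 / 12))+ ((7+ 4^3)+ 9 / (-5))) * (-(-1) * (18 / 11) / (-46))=-6903 / 2530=-2.73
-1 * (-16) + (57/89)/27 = 12835/801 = 16.02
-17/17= -1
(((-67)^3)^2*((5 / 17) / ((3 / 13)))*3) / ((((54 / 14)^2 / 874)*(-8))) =-125904046930011805 / 49572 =-2539821813322.27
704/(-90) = -352/45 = -7.82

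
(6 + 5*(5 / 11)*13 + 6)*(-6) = -2742 / 11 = -249.27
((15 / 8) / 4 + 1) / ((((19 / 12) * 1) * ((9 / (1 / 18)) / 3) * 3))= 47 / 8208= 0.01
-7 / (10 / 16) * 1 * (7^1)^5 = -188238.40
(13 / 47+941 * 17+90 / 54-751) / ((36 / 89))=47836610 / 1269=37696.30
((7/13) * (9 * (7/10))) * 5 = 441/26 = 16.96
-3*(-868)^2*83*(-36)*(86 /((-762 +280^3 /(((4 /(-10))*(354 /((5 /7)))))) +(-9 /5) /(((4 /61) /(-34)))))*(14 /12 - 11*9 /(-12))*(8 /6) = -65957658.21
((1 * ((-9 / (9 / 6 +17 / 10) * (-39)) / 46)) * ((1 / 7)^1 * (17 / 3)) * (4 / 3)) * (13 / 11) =43095 / 14168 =3.04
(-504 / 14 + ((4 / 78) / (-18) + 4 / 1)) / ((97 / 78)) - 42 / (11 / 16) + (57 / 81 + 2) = -2423455 / 28809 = -84.12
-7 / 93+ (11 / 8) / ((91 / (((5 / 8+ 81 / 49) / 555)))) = -369257407 / 4909894080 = -0.08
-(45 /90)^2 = -1 /4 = -0.25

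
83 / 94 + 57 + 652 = 66729 / 94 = 709.88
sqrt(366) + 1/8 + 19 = 153/8 + sqrt(366) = 38.26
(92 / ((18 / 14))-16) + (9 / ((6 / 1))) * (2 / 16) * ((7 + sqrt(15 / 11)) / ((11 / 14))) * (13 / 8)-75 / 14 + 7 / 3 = 273 * sqrt(165) / 7744 + 2450281 / 44352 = 55.70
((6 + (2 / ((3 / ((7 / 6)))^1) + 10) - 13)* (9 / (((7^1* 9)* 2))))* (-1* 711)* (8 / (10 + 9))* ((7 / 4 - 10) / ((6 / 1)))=14773 / 133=111.08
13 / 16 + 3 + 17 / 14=563 / 112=5.03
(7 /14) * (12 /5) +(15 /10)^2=69 /20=3.45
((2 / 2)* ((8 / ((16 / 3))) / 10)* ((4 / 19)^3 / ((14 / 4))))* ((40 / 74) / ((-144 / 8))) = -64 / 5329443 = -0.00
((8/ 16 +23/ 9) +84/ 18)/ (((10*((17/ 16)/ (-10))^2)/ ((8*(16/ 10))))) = 2277376/ 2601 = 875.58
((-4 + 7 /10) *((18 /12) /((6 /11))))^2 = 131769 /1600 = 82.36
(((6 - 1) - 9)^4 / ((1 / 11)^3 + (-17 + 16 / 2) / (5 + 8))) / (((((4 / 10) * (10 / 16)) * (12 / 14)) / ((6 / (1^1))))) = -62013952 / 5983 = -10365.03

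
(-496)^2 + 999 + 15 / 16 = 3952255 / 16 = 247015.94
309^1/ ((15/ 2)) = 41.20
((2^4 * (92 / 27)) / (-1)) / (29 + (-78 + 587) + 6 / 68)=-50048 / 493965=-0.10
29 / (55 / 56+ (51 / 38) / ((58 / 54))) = 894824 / 68861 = 12.99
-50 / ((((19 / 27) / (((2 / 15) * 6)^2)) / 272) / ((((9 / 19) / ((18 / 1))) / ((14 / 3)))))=-176256 / 2527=-69.75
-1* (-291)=291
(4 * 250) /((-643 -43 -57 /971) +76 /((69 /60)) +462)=-6.33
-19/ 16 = -1.19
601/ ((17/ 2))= 1202/ 17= 70.71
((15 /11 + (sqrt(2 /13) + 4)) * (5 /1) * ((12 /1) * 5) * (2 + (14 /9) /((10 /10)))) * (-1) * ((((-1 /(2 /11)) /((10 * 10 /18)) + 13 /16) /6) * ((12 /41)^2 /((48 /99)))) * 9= 84348 * sqrt(26) /21853 + 452412 /1681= 288.81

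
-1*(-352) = 352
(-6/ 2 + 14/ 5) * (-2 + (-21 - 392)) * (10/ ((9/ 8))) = 6640/ 9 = 737.78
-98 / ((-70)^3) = 1 / 3500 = 0.00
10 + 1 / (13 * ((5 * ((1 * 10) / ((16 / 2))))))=3254 / 325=10.01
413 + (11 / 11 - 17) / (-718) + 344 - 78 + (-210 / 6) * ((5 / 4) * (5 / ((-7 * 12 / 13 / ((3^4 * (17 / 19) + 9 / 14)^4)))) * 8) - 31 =27823752456225691431205 / 3594603482848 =7740423273.11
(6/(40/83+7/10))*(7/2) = 5810/327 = 17.77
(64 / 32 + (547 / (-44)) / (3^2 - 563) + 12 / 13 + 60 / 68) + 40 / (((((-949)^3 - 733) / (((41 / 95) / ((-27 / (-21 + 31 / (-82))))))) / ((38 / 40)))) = 1189637573158642961 / 310783173783156360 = 3.83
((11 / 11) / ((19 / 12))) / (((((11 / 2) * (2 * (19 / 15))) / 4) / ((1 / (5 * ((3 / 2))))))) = 96 / 3971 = 0.02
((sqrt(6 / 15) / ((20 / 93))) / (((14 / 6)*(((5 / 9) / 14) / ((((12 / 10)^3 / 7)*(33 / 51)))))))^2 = 25.74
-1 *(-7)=7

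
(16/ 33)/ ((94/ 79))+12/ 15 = 9364/ 7755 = 1.21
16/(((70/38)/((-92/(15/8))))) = -223744/525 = -426.18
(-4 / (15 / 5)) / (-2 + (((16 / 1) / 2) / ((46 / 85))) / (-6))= 23 / 77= 0.30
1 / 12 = 0.08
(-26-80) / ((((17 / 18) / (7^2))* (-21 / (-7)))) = -31164 / 17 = -1833.18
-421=-421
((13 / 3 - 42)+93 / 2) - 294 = -1711 / 6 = -285.17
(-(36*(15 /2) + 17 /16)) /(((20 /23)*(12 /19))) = -1895269 /3840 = -493.56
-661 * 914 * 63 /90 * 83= -175506737 /5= -35101347.40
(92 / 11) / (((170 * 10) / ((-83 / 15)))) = -0.03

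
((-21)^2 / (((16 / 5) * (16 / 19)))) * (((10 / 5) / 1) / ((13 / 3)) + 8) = 2304225 / 1664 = 1384.75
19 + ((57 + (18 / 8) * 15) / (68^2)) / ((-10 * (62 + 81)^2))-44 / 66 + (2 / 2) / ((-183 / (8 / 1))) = 104621328731 / 5720257920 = 18.29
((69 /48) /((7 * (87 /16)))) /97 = 23 /59073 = 0.00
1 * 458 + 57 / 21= 3225 / 7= 460.71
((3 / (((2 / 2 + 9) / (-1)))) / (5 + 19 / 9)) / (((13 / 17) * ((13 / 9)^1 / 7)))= -28917 / 108160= -0.27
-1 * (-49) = 49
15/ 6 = 5/ 2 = 2.50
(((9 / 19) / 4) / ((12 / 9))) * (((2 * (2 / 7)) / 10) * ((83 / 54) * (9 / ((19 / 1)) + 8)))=1909 / 28880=0.07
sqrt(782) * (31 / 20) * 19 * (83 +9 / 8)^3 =179539696813 * sqrt(782) / 10240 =490302273.84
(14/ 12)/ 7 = 1/ 6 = 0.17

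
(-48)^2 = 2304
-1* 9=-9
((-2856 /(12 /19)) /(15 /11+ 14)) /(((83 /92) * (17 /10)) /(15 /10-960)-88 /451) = 1798403108040 /1201997459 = 1496.18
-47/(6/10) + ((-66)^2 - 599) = 11036/3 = 3678.67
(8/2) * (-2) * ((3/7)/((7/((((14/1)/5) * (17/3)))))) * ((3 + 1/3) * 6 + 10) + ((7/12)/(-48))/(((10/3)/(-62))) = -1565201/6720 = -232.92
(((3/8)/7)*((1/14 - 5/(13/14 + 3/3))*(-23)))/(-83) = -21919/585648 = -0.04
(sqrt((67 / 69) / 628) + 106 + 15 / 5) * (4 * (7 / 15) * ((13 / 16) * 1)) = 91 * sqrt(725811) / 1299960 + 9919 / 60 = 165.38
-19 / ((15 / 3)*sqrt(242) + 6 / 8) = 228 / 96791 - 16720*sqrt(2) / 96791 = -0.24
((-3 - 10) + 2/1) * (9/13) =-99/13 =-7.62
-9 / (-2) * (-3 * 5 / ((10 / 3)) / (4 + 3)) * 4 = -81 / 7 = -11.57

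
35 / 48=0.73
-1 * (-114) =114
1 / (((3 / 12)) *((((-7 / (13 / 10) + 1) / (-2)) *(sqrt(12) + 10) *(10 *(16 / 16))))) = 13 / 627-13 *sqrt(3) / 3135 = 0.01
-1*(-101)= 101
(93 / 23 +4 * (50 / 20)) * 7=2261 / 23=98.30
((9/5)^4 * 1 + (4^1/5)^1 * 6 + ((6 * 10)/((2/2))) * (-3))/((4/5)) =-102939/500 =-205.88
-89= -89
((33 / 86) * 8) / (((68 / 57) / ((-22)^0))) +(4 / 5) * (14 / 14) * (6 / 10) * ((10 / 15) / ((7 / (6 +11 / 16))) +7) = 1596223 / 255850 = 6.24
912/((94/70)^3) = 39102000/103823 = 376.62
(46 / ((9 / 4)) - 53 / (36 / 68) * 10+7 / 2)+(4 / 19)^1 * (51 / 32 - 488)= -492283 / 456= -1079.57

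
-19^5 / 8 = -2476099 / 8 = -309512.38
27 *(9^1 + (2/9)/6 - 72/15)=572/5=114.40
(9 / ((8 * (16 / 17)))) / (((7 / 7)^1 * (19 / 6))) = 459 / 1216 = 0.38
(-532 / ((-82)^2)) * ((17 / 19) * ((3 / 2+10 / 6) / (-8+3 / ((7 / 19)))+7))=-20825 / 10086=-2.06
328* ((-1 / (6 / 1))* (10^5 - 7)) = -5466284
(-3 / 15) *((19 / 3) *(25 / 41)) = -95 / 123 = -0.77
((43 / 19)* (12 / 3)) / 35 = 172 / 665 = 0.26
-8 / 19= -0.42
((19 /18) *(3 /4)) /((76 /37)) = 37 /96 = 0.39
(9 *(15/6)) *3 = 67.50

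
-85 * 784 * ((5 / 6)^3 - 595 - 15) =1096519550 / 27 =40611835.19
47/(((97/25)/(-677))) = -795475/97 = -8200.77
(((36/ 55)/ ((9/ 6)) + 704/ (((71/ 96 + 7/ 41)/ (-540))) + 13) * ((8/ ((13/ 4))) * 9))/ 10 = -925145.12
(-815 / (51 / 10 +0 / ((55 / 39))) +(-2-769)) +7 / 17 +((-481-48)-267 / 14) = -1055623 / 714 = -1478.46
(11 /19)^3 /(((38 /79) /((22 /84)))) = 1156639 /10946964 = 0.11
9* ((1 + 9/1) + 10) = 180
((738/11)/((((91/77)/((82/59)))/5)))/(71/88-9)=-26627040/553007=-48.15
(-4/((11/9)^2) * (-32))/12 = 864/121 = 7.14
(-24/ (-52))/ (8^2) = 3/ 416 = 0.01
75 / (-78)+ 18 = 443 / 26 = 17.04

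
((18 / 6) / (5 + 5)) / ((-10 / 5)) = -3 / 20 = -0.15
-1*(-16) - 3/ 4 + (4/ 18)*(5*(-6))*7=-377/ 12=-31.42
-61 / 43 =-1.42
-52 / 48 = -13 / 12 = -1.08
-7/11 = -0.64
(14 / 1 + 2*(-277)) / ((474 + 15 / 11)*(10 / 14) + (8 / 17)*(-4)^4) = -100980 / 86023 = -1.17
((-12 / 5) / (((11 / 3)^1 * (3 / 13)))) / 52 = -3 / 55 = -0.05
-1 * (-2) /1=2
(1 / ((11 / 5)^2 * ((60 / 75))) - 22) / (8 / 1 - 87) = 10523 / 38236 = 0.28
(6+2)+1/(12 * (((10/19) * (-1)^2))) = 8.16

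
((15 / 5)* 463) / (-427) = -1389 / 427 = -3.25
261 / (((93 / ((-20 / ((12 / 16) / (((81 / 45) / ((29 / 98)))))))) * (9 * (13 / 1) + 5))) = -7056 / 1891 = -3.73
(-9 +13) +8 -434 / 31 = -2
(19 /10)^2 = 361 /100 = 3.61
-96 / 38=-48 / 19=-2.53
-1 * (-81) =81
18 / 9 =2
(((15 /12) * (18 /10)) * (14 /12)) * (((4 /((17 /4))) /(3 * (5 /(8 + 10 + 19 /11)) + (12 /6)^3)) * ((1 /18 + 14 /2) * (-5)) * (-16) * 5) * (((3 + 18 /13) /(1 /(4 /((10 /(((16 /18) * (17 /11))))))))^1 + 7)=311485046320 /41591979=7489.07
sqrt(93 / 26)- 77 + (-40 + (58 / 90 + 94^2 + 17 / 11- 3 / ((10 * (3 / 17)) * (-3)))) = 8723.65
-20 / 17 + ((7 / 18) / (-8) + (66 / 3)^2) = 1181833 / 2448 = 482.77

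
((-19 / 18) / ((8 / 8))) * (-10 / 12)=95 / 108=0.88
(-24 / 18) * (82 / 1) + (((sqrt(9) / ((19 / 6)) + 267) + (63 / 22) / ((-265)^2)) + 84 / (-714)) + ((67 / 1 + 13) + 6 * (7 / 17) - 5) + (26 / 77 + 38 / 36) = 3731087791406 / 15719093775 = 237.36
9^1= 9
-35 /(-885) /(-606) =-7 /107262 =-0.00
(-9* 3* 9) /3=-81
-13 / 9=-1.44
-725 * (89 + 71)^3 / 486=-6110288.07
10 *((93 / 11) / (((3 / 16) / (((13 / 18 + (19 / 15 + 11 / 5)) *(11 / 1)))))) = 20776.89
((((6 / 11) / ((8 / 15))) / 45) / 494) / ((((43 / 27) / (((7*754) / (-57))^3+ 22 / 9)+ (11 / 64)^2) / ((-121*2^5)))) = -13249193695952896 / 2196997976706351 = -6.03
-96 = -96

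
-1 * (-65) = 65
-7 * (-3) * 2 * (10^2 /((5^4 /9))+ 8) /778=4956 /9725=0.51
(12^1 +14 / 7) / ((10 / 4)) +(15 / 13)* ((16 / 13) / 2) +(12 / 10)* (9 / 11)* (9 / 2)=99719 / 9295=10.73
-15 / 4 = -3.75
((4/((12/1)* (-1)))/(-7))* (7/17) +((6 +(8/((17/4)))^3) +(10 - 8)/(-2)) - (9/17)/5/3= 858839/73695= 11.65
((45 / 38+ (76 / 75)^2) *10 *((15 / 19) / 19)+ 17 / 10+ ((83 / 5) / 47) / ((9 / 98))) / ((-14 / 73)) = -68459638783 / 2030949900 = -33.71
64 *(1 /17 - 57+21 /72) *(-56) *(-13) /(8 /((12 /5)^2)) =-807660672 /425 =-1900378.05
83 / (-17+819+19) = 83 / 821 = 0.10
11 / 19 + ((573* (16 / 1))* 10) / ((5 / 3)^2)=3135511 / 95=33005.38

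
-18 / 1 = -18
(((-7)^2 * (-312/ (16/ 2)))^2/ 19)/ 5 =3651921/ 95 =38441.27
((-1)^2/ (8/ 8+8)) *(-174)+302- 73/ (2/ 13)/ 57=10425/ 38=274.34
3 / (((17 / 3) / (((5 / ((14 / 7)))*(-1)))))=-45 / 34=-1.32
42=42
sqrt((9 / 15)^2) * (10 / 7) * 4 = 24 / 7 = 3.43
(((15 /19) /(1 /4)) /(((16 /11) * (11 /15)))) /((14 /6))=675 /532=1.27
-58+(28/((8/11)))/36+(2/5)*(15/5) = -20063/360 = -55.73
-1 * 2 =-2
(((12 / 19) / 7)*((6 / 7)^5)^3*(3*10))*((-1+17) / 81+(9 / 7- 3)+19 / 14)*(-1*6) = 0.26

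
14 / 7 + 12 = 14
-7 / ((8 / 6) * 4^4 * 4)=-21 / 4096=-0.01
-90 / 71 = -1.27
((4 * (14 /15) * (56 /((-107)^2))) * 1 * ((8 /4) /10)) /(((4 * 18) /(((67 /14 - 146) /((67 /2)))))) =-36904 /172593675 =-0.00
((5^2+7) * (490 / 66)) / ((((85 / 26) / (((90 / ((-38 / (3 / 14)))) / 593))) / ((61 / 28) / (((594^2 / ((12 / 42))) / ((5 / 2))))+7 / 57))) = -20978029670 / 2746451480157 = -0.01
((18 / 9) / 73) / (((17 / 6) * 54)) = 2 / 11169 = 0.00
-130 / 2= -65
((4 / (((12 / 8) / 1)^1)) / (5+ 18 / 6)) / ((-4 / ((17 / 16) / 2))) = -17 / 384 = -0.04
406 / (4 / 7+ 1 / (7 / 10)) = 203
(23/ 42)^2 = 529/ 1764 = 0.30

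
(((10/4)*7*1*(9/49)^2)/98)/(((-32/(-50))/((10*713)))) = 36095625/537824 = 67.11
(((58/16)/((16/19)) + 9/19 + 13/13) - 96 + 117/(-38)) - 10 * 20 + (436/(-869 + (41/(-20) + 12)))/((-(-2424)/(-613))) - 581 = -11067553775617/12660610176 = -874.17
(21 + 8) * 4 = 116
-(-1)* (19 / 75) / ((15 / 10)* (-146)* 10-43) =-19 / 167475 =-0.00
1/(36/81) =9/4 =2.25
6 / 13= 0.46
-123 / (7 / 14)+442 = 196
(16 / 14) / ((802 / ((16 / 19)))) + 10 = 533394 / 53333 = 10.00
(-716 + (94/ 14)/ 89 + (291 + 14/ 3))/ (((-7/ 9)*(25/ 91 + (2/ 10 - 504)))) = -25527515/ 23788632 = -1.07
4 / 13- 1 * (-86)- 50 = 472 / 13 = 36.31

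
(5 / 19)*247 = 65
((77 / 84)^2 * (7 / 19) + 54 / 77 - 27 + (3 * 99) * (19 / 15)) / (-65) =-28376779 / 5266800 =-5.39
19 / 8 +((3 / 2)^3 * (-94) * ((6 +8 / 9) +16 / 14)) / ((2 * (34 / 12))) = -425815 / 952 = -447.28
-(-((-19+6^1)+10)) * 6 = -18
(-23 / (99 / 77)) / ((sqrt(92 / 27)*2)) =-7*sqrt(69) / 12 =-4.85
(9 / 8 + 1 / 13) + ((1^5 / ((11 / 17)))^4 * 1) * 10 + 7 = 99350613 / 1522664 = 65.25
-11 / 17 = -0.65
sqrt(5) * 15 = 15 * sqrt(5) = 33.54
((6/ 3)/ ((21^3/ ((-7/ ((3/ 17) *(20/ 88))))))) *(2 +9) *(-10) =16456/ 3969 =4.15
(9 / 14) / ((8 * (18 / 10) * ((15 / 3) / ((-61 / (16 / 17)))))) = -1037 / 1792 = -0.58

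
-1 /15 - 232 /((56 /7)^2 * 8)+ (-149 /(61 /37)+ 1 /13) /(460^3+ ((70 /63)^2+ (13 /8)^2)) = -0.52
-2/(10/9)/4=-0.45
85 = 85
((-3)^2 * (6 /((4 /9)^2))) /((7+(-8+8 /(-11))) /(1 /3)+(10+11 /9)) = 216513 /4784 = 45.26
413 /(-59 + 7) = -413 /52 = -7.94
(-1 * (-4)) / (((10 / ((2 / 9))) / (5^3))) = 100 / 9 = 11.11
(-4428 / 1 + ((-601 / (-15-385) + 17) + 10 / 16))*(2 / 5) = -1763549 / 1000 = -1763.55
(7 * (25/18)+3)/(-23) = -229/414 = -0.55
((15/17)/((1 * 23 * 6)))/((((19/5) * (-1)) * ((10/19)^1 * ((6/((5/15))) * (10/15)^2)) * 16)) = -5/200192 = -0.00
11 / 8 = 1.38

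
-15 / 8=-1.88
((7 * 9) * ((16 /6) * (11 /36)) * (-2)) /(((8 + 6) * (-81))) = 22 /243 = 0.09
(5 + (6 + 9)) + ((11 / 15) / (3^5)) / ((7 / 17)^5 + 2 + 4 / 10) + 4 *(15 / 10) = 324552052753 / 12482170551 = 26.00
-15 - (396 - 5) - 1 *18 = -424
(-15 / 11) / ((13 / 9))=-135 / 143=-0.94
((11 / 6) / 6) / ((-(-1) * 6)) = 11 / 216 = 0.05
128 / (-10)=-64 / 5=-12.80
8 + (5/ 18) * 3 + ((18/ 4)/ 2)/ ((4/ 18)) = 455/ 24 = 18.96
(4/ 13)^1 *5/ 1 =20/ 13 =1.54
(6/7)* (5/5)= 6/7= 0.86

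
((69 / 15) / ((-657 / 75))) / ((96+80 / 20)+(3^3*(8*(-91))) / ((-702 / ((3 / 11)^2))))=-13915 / 2705088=-0.01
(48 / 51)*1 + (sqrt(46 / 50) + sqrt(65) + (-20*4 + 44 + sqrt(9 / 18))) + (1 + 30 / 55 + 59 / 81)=-23.06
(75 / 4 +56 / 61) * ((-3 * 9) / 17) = -129573 / 4148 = -31.24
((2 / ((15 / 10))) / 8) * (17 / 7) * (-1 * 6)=-17 / 7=-2.43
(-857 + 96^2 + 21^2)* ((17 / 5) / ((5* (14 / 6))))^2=915552 / 1225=747.39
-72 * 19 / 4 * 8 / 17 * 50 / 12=-11400 / 17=-670.59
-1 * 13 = -13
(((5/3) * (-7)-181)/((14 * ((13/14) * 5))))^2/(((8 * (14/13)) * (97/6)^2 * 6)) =0.00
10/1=10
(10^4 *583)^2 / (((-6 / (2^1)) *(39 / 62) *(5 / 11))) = -4636085960000000 / 117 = -39624666324786.32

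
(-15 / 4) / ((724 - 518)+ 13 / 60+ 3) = -225 / 12553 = -0.02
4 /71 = 0.06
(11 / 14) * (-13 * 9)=-1287 / 14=-91.93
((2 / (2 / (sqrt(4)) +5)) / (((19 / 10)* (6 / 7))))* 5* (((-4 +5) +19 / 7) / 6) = 325 / 513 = 0.63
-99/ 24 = -33/ 8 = -4.12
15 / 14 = 1.07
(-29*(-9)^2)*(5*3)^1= -35235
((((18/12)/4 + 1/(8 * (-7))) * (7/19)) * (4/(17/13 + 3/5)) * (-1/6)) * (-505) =164125/7068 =23.22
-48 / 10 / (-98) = 12 / 245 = 0.05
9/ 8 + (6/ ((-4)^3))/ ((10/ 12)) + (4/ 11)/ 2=1051/ 880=1.19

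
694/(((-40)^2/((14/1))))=2429/400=6.07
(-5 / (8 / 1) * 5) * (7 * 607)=-106225 / 8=-13278.12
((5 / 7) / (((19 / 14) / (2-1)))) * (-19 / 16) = -0.62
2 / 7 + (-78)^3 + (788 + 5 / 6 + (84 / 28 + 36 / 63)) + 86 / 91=-258672067 / 546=-473758.36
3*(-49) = -147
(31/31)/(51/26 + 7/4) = 52/193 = 0.27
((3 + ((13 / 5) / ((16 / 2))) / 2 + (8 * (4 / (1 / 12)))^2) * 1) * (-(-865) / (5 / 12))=6122504427 / 20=306125221.35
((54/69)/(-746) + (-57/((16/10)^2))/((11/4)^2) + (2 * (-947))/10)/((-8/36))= 865.55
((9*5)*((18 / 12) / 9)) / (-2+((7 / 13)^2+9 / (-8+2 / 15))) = -149565 / 56917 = -2.63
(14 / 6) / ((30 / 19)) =133 / 90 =1.48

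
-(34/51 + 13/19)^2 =-1.82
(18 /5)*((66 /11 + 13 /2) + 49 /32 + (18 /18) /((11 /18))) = 9927 /176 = 56.40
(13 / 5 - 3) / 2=-1 / 5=-0.20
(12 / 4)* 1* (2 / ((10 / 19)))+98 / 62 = 2012 / 155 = 12.98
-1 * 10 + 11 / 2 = -9 / 2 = -4.50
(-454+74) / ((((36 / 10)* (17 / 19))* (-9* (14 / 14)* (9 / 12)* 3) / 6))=144400 / 4131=34.96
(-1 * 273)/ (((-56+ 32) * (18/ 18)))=91/ 8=11.38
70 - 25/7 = 465/7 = 66.43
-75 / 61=-1.23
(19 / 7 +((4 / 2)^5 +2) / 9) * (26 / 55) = 10634 / 3465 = 3.07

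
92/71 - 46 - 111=-11055/71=-155.70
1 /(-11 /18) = -18 /11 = -1.64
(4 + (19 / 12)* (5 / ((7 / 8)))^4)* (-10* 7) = -121888120 / 1029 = -118452.98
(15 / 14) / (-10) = -3 / 28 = -0.11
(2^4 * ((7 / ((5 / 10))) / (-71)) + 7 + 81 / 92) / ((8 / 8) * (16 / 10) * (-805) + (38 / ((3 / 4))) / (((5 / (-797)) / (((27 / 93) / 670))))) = -1602768975 / 438043209712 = -0.00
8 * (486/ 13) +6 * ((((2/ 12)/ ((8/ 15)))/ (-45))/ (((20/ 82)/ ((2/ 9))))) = 4198507/ 14040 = 299.04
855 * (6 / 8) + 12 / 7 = 18003 / 28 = 642.96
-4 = -4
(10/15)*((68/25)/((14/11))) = 748/525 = 1.42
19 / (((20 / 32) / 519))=78888 / 5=15777.60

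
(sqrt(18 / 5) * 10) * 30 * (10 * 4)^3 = 11520000 * sqrt(10) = 36429438.65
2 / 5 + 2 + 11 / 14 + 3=6.19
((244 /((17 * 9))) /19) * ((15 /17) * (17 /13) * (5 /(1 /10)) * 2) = 122000 /12597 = 9.68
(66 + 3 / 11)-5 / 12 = 8693 / 132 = 65.86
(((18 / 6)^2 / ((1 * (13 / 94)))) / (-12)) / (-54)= 47 / 468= 0.10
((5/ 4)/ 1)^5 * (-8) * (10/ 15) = -3125/ 192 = -16.28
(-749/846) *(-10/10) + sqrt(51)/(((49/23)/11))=749/846 + 253 *sqrt(51)/49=37.76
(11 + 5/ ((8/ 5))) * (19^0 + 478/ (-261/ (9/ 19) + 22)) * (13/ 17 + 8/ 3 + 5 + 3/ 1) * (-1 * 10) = -329395/ 2116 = -155.67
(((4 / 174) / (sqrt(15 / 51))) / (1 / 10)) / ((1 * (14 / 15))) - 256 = -255.55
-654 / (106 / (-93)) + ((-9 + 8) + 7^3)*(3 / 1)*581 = 31624029 / 53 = 596679.79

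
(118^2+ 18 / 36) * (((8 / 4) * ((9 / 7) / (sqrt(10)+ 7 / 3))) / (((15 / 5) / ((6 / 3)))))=-501282 / 41+ 1503846 * sqrt(10) / 287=4343.57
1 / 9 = 0.11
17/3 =5.67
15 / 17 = 0.88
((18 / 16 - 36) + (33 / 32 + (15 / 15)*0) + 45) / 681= 119 / 7264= 0.02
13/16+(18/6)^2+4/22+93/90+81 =242953/2640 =92.03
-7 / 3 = -2.33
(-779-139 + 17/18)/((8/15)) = -82535/48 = -1719.48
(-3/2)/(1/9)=-27/2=-13.50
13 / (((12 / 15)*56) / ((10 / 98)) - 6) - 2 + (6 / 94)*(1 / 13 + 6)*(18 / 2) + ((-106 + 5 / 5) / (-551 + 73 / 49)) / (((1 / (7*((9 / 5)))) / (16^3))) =9863.04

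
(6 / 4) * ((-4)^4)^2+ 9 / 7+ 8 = 688193 / 7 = 98313.29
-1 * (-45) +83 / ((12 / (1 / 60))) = 32483 / 720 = 45.12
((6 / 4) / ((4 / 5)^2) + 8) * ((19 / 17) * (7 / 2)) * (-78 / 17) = -1716897 / 9248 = -185.65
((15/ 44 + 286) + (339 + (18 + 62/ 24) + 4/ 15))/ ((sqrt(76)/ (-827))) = -58783987 * sqrt(19)/ 4180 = -61299.87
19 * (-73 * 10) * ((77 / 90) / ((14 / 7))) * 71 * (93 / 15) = -235064599 / 90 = -2611828.88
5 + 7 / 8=47 / 8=5.88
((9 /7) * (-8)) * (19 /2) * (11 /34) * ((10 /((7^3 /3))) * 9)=-1015740 /40817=-24.89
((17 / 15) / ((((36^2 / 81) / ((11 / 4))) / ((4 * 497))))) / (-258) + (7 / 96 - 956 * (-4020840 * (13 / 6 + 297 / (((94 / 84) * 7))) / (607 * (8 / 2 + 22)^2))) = 14011882243115947 / 37317643740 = 375476.07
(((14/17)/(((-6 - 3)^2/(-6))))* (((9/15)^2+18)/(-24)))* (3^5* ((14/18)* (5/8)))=441/80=5.51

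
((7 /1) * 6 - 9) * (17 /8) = 70.12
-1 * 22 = -22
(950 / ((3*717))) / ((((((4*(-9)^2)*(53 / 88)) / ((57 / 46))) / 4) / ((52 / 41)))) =0.01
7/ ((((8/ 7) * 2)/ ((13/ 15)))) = 2.65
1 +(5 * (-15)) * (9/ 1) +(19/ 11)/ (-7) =-51917/ 77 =-674.25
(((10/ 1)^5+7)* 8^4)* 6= 2457772032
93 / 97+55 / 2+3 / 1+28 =11535 / 194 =59.46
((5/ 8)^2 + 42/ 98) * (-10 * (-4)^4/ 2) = -7340/ 7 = -1048.57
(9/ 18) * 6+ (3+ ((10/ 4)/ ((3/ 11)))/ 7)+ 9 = 685/ 42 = 16.31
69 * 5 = 345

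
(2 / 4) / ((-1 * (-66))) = 1 / 132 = 0.01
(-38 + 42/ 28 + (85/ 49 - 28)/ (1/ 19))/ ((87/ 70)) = -262415/ 609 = -430.89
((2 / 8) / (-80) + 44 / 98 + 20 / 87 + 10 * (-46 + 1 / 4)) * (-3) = 1370.47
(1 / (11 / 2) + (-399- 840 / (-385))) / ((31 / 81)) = -353403 / 341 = -1036.37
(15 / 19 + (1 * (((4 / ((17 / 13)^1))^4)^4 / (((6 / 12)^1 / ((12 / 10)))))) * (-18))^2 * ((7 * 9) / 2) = 8666869348551321358579067404966764372222580189395071197178332743 / 42740804285426433787486118666643170014866050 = 202777404249889403363.81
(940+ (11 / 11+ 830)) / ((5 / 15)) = 5313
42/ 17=2.47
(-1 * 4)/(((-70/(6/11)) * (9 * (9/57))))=76/3465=0.02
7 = 7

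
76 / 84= 19 / 21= 0.90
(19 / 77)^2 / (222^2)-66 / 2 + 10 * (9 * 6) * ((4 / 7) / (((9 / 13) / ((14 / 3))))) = 598143299653 / 292204836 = 2047.00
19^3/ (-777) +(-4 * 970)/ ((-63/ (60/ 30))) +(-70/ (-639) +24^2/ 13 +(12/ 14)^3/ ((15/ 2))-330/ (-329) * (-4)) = 3836013789437/ 24774672195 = 154.84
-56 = -56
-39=-39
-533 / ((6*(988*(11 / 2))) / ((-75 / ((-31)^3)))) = -0.00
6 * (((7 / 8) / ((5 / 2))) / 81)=7 / 270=0.03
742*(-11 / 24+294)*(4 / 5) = 522739 / 3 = 174246.33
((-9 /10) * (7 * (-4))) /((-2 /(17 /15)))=-357 /25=-14.28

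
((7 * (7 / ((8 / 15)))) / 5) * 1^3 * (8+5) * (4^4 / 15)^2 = 5218304 / 75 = 69577.39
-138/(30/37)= -851/5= -170.20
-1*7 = -7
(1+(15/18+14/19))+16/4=6.57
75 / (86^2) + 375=2773575 / 7396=375.01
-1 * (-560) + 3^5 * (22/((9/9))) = 5906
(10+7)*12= 204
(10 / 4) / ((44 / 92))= 115 / 22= 5.23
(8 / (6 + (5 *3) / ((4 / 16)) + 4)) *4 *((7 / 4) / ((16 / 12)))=3 / 5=0.60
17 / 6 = 2.83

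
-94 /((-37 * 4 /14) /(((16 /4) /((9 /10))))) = 13160 /333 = 39.52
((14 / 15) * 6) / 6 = 14 / 15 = 0.93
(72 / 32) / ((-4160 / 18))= -81 / 8320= -0.01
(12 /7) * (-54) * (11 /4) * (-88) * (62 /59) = 9722592 /413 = 23541.38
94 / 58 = 47 / 29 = 1.62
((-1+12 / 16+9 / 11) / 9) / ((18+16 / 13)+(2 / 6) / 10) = 1625 / 495858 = 0.00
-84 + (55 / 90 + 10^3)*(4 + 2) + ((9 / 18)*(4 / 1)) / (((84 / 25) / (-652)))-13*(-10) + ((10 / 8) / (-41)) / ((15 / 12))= 1624864 / 287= 5661.55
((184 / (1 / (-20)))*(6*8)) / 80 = -2208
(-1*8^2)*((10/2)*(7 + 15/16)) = -2540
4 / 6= 2 / 3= 0.67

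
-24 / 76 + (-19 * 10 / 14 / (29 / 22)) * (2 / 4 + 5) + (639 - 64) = 1998152 / 3857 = 518.06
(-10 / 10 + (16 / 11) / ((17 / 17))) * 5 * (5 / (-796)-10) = -199125 / 8756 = -22.74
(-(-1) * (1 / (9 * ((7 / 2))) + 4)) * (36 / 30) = 508 / 105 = 4.84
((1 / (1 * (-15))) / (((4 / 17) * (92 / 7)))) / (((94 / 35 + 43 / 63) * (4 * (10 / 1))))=-2499 / 15617920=-0.00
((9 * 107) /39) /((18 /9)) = 12.35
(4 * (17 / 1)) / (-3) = -68 / 3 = -22.67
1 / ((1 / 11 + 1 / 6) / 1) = 66 / 17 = 3.88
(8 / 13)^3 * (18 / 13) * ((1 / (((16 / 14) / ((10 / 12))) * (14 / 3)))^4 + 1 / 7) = 9476559 / 204725248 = 0.05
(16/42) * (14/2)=8/3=2.67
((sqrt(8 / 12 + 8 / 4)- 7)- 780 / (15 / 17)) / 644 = -891 / 644 + sqrt(6) / 966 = -1.38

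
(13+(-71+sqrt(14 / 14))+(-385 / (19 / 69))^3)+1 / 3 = -56240700902405 / 20577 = -2733182723.55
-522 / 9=-58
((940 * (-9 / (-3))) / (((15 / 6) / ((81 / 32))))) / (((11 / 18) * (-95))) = -49.18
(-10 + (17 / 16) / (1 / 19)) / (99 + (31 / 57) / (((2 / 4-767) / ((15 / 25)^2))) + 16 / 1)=39564175 / 446613008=0.09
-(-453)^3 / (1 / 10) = 929596770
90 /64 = 45 /32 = 1.41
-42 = -42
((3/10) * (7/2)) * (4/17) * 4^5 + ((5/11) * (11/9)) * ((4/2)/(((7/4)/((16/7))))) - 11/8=75888977/299880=253.06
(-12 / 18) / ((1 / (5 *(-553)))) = 5530 / 3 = 1843.33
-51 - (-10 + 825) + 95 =-771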